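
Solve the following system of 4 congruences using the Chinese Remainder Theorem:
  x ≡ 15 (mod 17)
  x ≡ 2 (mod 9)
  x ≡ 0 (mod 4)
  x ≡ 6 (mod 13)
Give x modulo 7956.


Product of moduli M = 17 · 9 · 4 · 13 = 7956.
Merge one congruence at a time:
  Start: x ≡ 15 (mod 17).
  Combine with x ≡ 2 (mod 9); new modulus lcm = 153.
    Write x = 15 + 17·t and substitute into x ≡ 2 (mod 9): 17·t ≡ 2 − 15 = -13 (mod 9).
    Reduce coefficients mod 9: 8·t ≡ 5 (mod 9).
    The inverse of 8 mod 9 is 8 (since 8·8 = 64 = 7·9 + 1), so t ≡ 8·5 = 40 ≡ 4 (mod 9).
    Then x = 15 + 17·4 = 83, valid modulo lcm(17, 9) = 153: x ≡ 83 (mod 153).
  Combine with x ≡ 0 (mod 4); new modulus lcm = 612.
    Write x = 83 + 153·t and substitute into x ≡ 0 (mod 4): 153·t ≡ 0 − 83 = -83 (mod 4).
    Reduce coefficients mod 4: 1·t ≡ 1 (mod 4).
    So t ≡ 1 (mod 4).
    Then x = 83 + 153·1 = 236, valid modulo lcm(153, 4) = 612: x ≡ 236 (mod 612).
  Combine with x ≡ 6 (mod 13); new modulus lcm = 7956.
    Write x = 236 + 612·t and substitute into x ≡ 6 (mod 13): 612·t ≡ 6 − 236 = -230 (mod 13).
    Reduce coefficients mod 13: 1·t ≡ 4 (mod 13).
    So t ≡ 4 (mod 13).
    Then x = 236 + 612·4 = 2684, valid modulo lcm(612, 13) = 7956: x ≡ 2684 (mod 7956).
Verify against each original: 2684 mod 17 = 15, 2684 mod 9 = 2, 2684 mod 4 = 0, 2684 mod 13 = 6.

x ≡ 2684 (mod 7956).


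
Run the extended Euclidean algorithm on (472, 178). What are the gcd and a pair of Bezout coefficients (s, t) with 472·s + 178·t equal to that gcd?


Euclidean algorithm on (472, 178) — divide until remainder is 0:
  472 = 2 · 178 + 116
  178 = 1 · 116 + 62
  116 = 1 · 62 + 54
  62 = 1 · 54 + 8
  54 = 6 · 8 + 6
  8 = 1 · 6 + 2
  6 = 3 · 2 + 0
gcd(472, 178) = 2.
Track Bezout coefficients alongside the remainders: start with r₀ = 472 = a·1 + b·0 (s = 1, t = 0) and r₁ = 178 = a·0 + b·1 (s = 0, t = 1); each new remainder r_{k+1} = r_{k-1} − q_k·r_k inherits s_{k+1} = s_{k-1} − q_k·s_k, t_{k+1} = t_{k-1} − q_k·t_k, so r_k = a·s_k + b·t_k at every step:
  q = 2: r = 116, s = 1 − 2·0 = 1, t = 0 − 2·1 = -2  (check: 472·1 + 178·(-2) = 116)
  q = 1: r = 62, s = 0 − 1·1 = -1, t = 1 − 1·(-2) = 3  (check: 472·(-1) + 178·3 = 62)
  q = 1: r = 54, s = 1 − 1·(-1) = 2, t = -2 − 1·3 = -5  (check: 472·2 + 178·(-5) = 54)
  q = 1: r = 8, s = -1 − 1·2 = -3, t = 3 − 1·(-5) = 8  (check: 472·(-3) + 178·8 = 8)
  q = 6: r = 6, s = 2 − 6·(-3) = 20, t = -5 − 6·8 = -53  (check: 472·20 + 178·(-53) = 6)
  q = 1: r = 2, s = -3 − 1·20 = -23, t = 8 − 1·(-53) = 61  (check: 472·(-23) + 178·61 = 2)
The row with r = 2 (the gcd) gives the Bezout coefficients s = -23, t = 61.
Result: 472 · (-23) + 178 · (61) = 2.

gcd(472, 178) = 2; s = -23, t = 61 (check: 472·(-23) + 178·61 = 2).


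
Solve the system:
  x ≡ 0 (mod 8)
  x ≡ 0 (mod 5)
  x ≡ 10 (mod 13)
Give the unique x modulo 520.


Moduli 8, 5, 13 are pairwise coprime; by CRT there is a unique solution modulo M = 8 · 5 · 13 = 520.
Solve pairwise, accumulating the modulus:
  Start with x ≡ 0 (mod 8).
  Combine with x ≡ 0 (mod 5): since gcd(8, 5) = 1, we get a unique residue mod 40.
    Write x = 0 + 8·t and substitute into x ≡ 0 (mod 5): 8·t ≡ 0 − 0 = 0 (mod 5).
    Reduce coefficients mod 5: 3·t ≡ 0 (mod 5).
    The inverse of 3 mod 5 is 2 (since 3·2 = 6 = 1·5 + 1), so t ≡ 2·0 = 0 ≡ 0 (mod 5).
    Then x = 0 + 8·0 = 0, valid modulo lcm(8, 5) = 40: x ≡ 0 (mod 40).
  Combine with x ≡ 10 (mod 13): since gcd(40, 13) = 1, we get a unique residue mod 520.
    Write x = 0 + 40·t and substitute into x ≡ 10 (mod 13): 40·t ≡ 10 − 0 = 10 (mod 13).
    Reduce coefficients mod 13: 1·t ≡ 10 (mod 13).
    So t ≡ 10 (mod 13).
    Then x = 0 + 40·10 = 400, valid modulo lcm(40, 13) = 520: x ≡ 400 (mod 520).
Verify: 400 mod 8 = 0 ✓, 400 mod 5 = 0 ✓, 400 mod 13 = 10 ✓.

x ≡ 400 (mod 520).


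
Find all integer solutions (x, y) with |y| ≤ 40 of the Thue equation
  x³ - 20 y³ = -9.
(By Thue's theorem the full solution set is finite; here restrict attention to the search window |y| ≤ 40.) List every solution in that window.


The equation is x³ - 20y³ = -9. For fixed y, x³ = 20·y³ − 9, so a solution requires the RHS to be a perfect cube.
Strategy: iterate y from -40 to 40, compute RHS = 20·y³ − 9, and check whether it is a (positive or negative) perfect cube.
Check small values of y:
  y = 0: RHS = -9 is not a perfect cube.
  y = 1: RHS = 11 is not a perfect cube.
  y = -1: RHS = -29 is not a perfect cube.
  y = 2: RHS = 151 is not a perfect cube.
  y = -2: RHS = -169 is not a perfect cube.
  y = 3: RHS = 531 is not a perfect cube.
  y = -3: RHS = -549 is not a perfect cube.
Continuing the search up to |y| = 40 finds no solutions either.
No (x, y) in the scanned range satisfies the equation.

No integer solutions with |y| ≤ 40.


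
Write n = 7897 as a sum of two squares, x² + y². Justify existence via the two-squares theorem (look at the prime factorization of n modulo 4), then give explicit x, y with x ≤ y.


Step 1: Factor n = 7897 = 53 · 149.
Step 2: Check the mod-4 condition on each prime factor: 53 ≡ 1 (mod 4), exponent 1; 149 ≡ 1 (mod 4), exponent 1.
All primes ≡ 3 (mod 4) appear to even exponent (or don't appear), so by the two-squares theorem n IS expressible as a sum of two squares.
Step 3: Build a representation. Here n = 53 · 149 is a product of primes ≡ 1 (mod 4). Each prime p ≡ 1 (mod 4) is itself a sum of two squares; find a² by testing p − a² for a perfect square:
  53: 53 − 1² = 52, 53 − 2² = 49 = 7² ⇒ 53 = 2² + 7².
  149: 149 − 1² = 148, 149 − 2² = 145, 149 − 3² = 140, 149 − 4² = 133, 149 − 5² = 124, 149 − 6² = 113, 149 − 7² = 100 = 10² ⇒ 149 = 7² + 10².
  Combine using the Brahmagupta–Fibonacci identity (a² + b²)(c² + d²) = (ac − bd)² + (ad + bc)² = (ac + bd)² + (ad − bc)²:
  53 · 149 = 7897: from (2² + 7²)(7² + 10²), take (2·7 − 7·10, 2·10 + 7·7) = (14 − 70, 20 + 49) = (-56, 69); dropping signs (only squares matter) gives (56, 69); check 56² + 69² = 3136 + 4761 = 7897 ✓.
Step 4: Order so x ≤ y and verify: 56² + 69² = 3136 + 4761 = 7897 = n. ✓

n = 7897 = 56² + 69² (one valid representation with x ≤ y).


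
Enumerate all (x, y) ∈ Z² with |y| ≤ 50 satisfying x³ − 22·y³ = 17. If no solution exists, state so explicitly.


The equation is x³ - 22y³ = 17. For fixed y, x³ = 22·y³ + 17, so a solution requires the RHS to be a perfect cube.
Strategy: iterate y from -50 to 50, compute RHS = 22·y³ + 17, and check whether it is a (positive or negative) perfect cube.
Check small values of y:
  y = 0: RHS = 17 is not a perfect cube.
  y = 1: RHS = 39 is not a perfect cube.
  y = -1: RHS = -5 is not a perfect cube.
  y = 2: RHS = 193 is not a perfect cube.
  y = -2: RHS = -159 is not a perfect cube.
  y = 3: RHS = 611 is not a perfect cube.
  y = -3: RHS = -577 is not a perfect cube.
Continuing the search up to |y| = 50 finds no solutions either.
No (x, y) in the scanned range satisfies the equation.

No integer solutions with |y| ≤ 50.


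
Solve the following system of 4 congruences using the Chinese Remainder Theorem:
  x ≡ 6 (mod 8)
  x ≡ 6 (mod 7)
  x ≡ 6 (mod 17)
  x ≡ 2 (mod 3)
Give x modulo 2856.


Product of moduli M = 8 · 7 · 17 · 3 = 2856.
Merge one congruence at a time:
  Start: x ≡ 6 (mod 8).
  Combine with x ≡ 6 (mod 7); new modulus lcm = 56.
    Write x = 6 + 8·t and substitute into x ≡ 6 (mod 7): 8·t ≡ 6 − 6 = 0 (mod 7).
    Reduce coefficients mod 7: 1·t ≡ 0 (mod 7).
    So t ≡ 0 (mod 7).
    Then x = 6 + 8·0 = 6, valid modulo lcm(8, 7) = 56: x ≡ 6 (mod 56).
  Combine with x ≡ 6 (mod 17); new modulus lcm = 952.
    Write x = 6 + 56·t and substitute into x ≡ 6 (mod 17): 56·t ≡ 6 − 6 = 0 (mod 17).
    Reduce coefficients mod 17: 5·t ≡ 0 (mod 17).
    The inverse of 5 mod 17 is 7 (since 5·7 = 35 = 2·17 + 1), so t ≡ 7·0 = 0 ≡ 0 (mod 17).
    Then x = 6 + 56·0 = 6, valid modulo lcm(56, 17) = 952: x ≡ 6 (mod 952).
  Combine with x ≡ 2 (mod 3); new modulus lcm = 2856.
    Write x = 6 + 952·t and substitute into x ≡ 2 (mod 3): 952·t ≡ 2 − 6 = -4 (mod 3).
    Reduce coefficients mod 3: 1·t ≡ 2 (mod 3).
    So t ≡ 2 (mod 3).
    Then x = 6 + 952·2 = 1910, valid modulo lcm(952, 3) = 2856: x ≡ 1910 (mod 2856).
Verify against each original: 1910 mod 8 = 6, 1910 mod 7 = 6, 1910 mod 17 = 6, 1910 mod 3 = 2.

x ≡ 1910 (mod 2856).


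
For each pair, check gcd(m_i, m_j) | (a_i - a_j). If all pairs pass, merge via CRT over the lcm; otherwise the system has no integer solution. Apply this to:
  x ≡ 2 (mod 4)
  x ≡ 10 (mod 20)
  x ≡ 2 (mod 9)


Moduli 4, 20, 9 are not pairwise coprime, so CRT works modulo lcm(m_i) when all pairwise compatibility conditions hold.
Pairwise compatibility: gcd(m_i, m_j) must divide a_i - a_j for every pair.
Merge one congruence at a time:
  Start: x ≡ 2 (mod 4).
  Combine with x ≡ 10 (mod 20): gcd(4, 20) = 4; 10 - 2 = 8, which IS divisible by 4, so compatible.
    Write x = 2 + 4·t and substitute into x ≡ 10 (mod 20): 4·t ≡ 10 − 2 = 8 (mod 20).
    Divide the congruence (and modulus) by g = 4: 1·t ≡ 2 (mod 5).
    So t ≡ 2 (mod 5).
    Then x = 2 + 4·2 = 10, valid modulo lcm(4, 20) = 20: x ≡ 10 (mod 20).
  Combine with x ≡ 2 (mod 9): gcd(20, 9) = 1; 2 - 10 = -8, which IS divisible by 1, so compatible.
    Write x = 10 + 20·t and substitute into x ≡ 2 (mod 9): 20·t ≡ 2 − 10 = -8 (mod 9).
    Reduce coefficients mod 9: 2·t ≡ 1 (mod 9).
    The inverse of 2 mod 9 is 5 (since 2·5 = 10 = 1·9 + 1), so t ≡ 5·1 = 5 ≡ 5 (mod 9).
    Then x = 10 + 20·5 = 110, valid modulo lcm(20, 9) = 180: x ≡ 110 (mod 180).
Verify: 110 mod 4 = 2, 110 mod 20 = 10, 110 mod 9 = 2.

x ≡ 110 (mod 180).


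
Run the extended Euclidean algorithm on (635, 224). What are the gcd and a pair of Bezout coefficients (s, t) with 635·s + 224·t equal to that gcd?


Euclidean algorithm on (635, 224) — divide until remainder is 0:
  635 = 2 · 224 + 187
  224 = 1 · 187 + 37
  187 = 5 · 37 + 2
  37 = 18 · 2 + 1
  2 = 2 · 1 + 0
gcd(635, 224) = 1.
Track Bezout coefficients alongside the remainders: start with r₀ = 635 = a·1 + b·0 (s = 1, t = 0) and r₁ = 224 = a·0 + b·1 (s = 0, t = 1); each new remainder r_{k+1} = r_{k-1} − q_k·r_k inherits s_{k+1} = s_{k-1} − q_k·s_k, t_{k+1} = t_{k-1} − q_k·t_k, so r_k = a·s_k + b·t_k at every step:
  q = 2: r = 187, s = 1 − 2·0 = 1, t = 0 − 2·1 = -2  (check: 635·1 + 224·(-2) = 187)
  q = 1: r = 37, s = 0 − 1·1 = -1, t = 1 − 1·(-2) = 3  (check: 635·(-1) + 224·3 = 37)
  q = 5: r = 2, s = 1 − 5·(-1) = 6, t = -2 − 5·3 = -17  (check: 635·6 + 224·(-17) = 2)
  q = 18: r = 1, s = -1 − 18·6 = -109, t = 3 − 18·(-17) = 309  (check: 635·(-109) + 224·309 = 1)
The row with r = 1 (the gcd) gives the Bezout coefficients s = -109, t = 309.
Result: 635 · (-109) + 224 · (309) = 1.

gcd(635, 224) = 1; s = -109, t = 309 (check: 635·(-109) + 224·309 = 1).


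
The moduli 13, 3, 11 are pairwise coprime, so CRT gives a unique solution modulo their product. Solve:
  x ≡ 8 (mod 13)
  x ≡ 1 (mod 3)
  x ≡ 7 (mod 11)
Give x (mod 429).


Moduli 13, 3, 11 are pairwise coprime; by CRT there is a unique solution modulo M = 13 · 3 · 11 = 429.
Solve pairwise, accumulating the modulus:
  Start with x ≡ 8 (mod 13).
  Combine with x ≡ 1 (mod 3): since gcd(13, 3) = 1, we get a unique residue mod 39.
    Write x = 8 + 13·t and substitute into x ≡ 1 (mod 3): 13·t ≡ 1 − 8 = -7 (mod 3).
    Reduce coefficients mod 3: 1·t ≡ 2 (mod 3).
    So t ≡ 2 (mod 3).
    Then x = 8 + 13·2 = 34, valid modulo lcm(13, 3) = 39: x ≡ 34 (mod 39).
  Combine with x ≡ 7 (mod 11): since gcd(39, 11) = 1, we get a unique residue mod 429.
    Write x = 34 + 39·t and substitute into x ≡ 7 (mod 11): 39·t ≡ 7 − 34 = -27 (mod 11).
    Reduce coefficients mod 11: 6·t ≡ 6 (mod 11).
    The inverse of 6 mod 11 is 2 (since 6·2 = 12 = 1·11 + 1), so t ≡ 2·6 = 12 ≡ 1 (mod 11).
    Then x = 34 + 39·1 = 73, valid modulo lcm(39, 11) = 429: x ≡ 73 (mod 429).
Verify: 73 mod 13 = 8 ✓, 73 mod 3 = 1 ✓, 73 mod 11 = 7 ✓.

x ≡ 73 (mod 429).


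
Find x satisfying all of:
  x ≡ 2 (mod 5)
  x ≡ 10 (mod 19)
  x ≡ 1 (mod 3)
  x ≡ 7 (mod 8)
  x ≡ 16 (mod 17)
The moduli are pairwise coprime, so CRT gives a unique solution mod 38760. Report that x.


Product of moduli M = 5 · 19 · 3 · 8 · 17 = 38760.
Merge one congruence at a time:
  Start: x ≡ 2 (mod 5).
  Combine with x ≡ 10 (mod 19); new modulus lcm = 95.
    Write x = 2 + 5·t and substitute into x ≡ 10 (mod 19): 5·t ≡ 10 − 2 = 8 (mod 19).
    The inverse of 5 mod 19 is 4 (since 5·4 = 20 = 1·19 + 1), so t ≡ 4·8 = 32 ≡ 13 (mod 19).
    Then x = 2 + 5·13 = 67, valid modulo lcm(5, 19) = 95: x ≡ 67 (mod 95).
  Combine with x ≡ 1 (mod 3); new modulus lcm = 285.
    Write x = 67 + 95·t and substitute into x ≡ 1 (mod 3): 95·t ≡ 1 − 67 = -66 (mod 3).
    Reduce coefficients mod 3: 2·t ≡ 0 (mod 3).
    The inverse of 2 mod 3 is 2 (since 2·2 = 4 = 1·3 + 1), so t ≡ 2·0 = 0 ≡ 0 (mod 3).
    Then x = 67 + 95·0 = 67, valid modulo lcm(95, 3) = 285: x ≡ 67 (mod 285).
  Combine with x ≡ 7 (mod 8); new modulus lcm = 2280.
    Write x = 67 + 285·t and substitute into x ≡ 7 (mod 8): 285·t ≡ 7 − 67 = -60 (mod 8).
    Reduce coefficients mod 8: 5·t ≡ 4 (mod 8).
    The inverse of 5 mod 8 is 5 (since 5·5 = 25 = 3·8 + 1), so t ≡ 5·4 = 20 ≡ 4 (mod 8).
    Then x = 67 + 285·4 = 1207, valid modulo lcm(285, 8) = 2280: x ≡ 1207 (mod 2280).
  Combine with x ≡ 16 (mod 17); new modulus lcm = 38760.
    Write x = 1207 + 2280·t and substitute into x ≡ 16 (mod 17): 2280·t ≡ 16 − 1207 = -1191 (mod 17).
    Reduce coefficients mod 17: 2·t ≡ 16 (mod 17).
    The inverse of 2 mod 17 is 9 (since 2·9 = 18 = 1·17 + 1), so t ≡ 9·16 = 144 ≡ 8 (mod 17).
    Then x = 1207 + 2280·8 = 19447, valid modulo lcm(2280, 17) = 38760: x ≡ 19447 (mod 38760).
Verify against each original: 19447 mod 5 = 2, 19447 mod 19 = 10, 19447 mod 3 = 1, 19447 mod 8 = 7, 19447 mod 17 = 16.

x ≡ 19447 (mod 38760).


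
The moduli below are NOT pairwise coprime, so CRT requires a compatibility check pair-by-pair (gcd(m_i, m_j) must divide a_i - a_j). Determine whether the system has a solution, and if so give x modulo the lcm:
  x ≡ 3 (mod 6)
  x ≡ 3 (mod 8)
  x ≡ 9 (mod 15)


Moduli 6, 8, 15 are not pairwise coprime, so CRT works modulo lcm(m_i) when all pairwise compatibility conditions hold.
Pairwise compatibility: gcd(m_i, m_j) must divide a_i - a_j for every pair.
Merge one congruence at a time:
  Start: x ≡ 3 (mod 6).
  Combine with x ≡ 3 (mod 8): gcd(6, 8) = 2; 3 - 3 = 0, which IS divisible by 2, so compatible.
    Write x = 3 + 6·t and substitute into x ≡ 3 (mod 8): 6·t ≡ 3 − 3 = 0 (mod 8).
    Divide the congruence (and modulus) by g = 2: 3·t ≡ 0 (mod 4).
    The inverse of 3 mod 4 is 3 (since 3·3 = 9 = 2·4 + 1), so t ≡ 3·0 = 0 ≡ 0 (mod 4).
    Then x = 3 + 6·0 = 3, valid modulo lcm(6, 8) = 24: x ≡ 3 (mod 24).
  Combine with x ≡ 9 (mod 15): gcd(24, 15) = 3; 9 - 3 = 6, which IS divisible by 3, so compatible.
    Write x = 3 + 24·t and substitute into x ≡ 9 (mod 15): 24·t ≡ 9 − 3 = 6 (mod 15).
    Divide the congruence (and modulus) by g = 3: 8·t ≡ 2 (mod 5).
    Reduce coefficients mod 5: 3·t ≡ 2 (mod 5).
    The inverse of 3 mod 5 is 2 (since 3·2 = 6 = 1·5 + 1), so t ≡ 2·2 = 4 ≡ 4 (mod 5).
    Then x = 3 + 24·4 = 99, valid modulo lcm(24, 15) = 120: x ≡ 99 (mod 120).
Verify: 99 mod 6 = 3, 99 mod 8 = 3, 99 mod 15 = 9.

x ≡ 99 (mod 120).


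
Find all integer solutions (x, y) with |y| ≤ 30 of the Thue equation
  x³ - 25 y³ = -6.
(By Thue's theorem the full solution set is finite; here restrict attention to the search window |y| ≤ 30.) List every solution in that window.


The equation is x³ - 25y³ = -6. For fixed y, x³ = 25·y³ − 6, so a solution requires the RHS to be a perfect cube.
Strategy: iterate y from -30 to 30, compute RHS = 25·y³ − 6, and check whether it is a (positive or negative) perfect cube.
Check small values of y:
  y = 0: RHS = -6 is not a perfect cube.
  y = 1: RHS = 19 is not a perfect cube.
  y = -1: RHS = -31 is not a perfect cube.
  y = 2: RHS = 194 is not a perfect cube.
  y = -2: RHS = -206 is not a perfect cube.
  y = 3: RHS = 669 is not a perfect cube.
  y = -3: RHS = -681 is not a perfect cube.
Continuing the search up to |y| = 30 finds no solutions either.
No (x, y) in the scanned range satisfies the equation.

No integer solutions with |y| ≤ 30.


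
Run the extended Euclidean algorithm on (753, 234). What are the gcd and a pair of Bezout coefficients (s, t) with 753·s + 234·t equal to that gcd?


Euclidean algorithm on (753, 234) — divide until remainder is 0:
  753 = 3 · 234 + 51
  234 = 4 · 51 + 30
  51 = 1 · 30 + 21
  30 = 1 · 21 + 9
  21 = 2 · 9 + 3
  9 = 3 · 3 + 0
gcd(753, 234) = 3.
Track Bezout coefficients alongside the remainders: start with r₀ = 753 = a·1 + b·0 (s = 1, t = 0) and r₁ = 234 = a·0 + b·1 (s = 0, t = 1); each new remainder r_{k+1} = r_{k-1} − q_k·r_k inherits s_{k+1} = s_{k-1} − q_k·s_k, t_{k+1} = t_{k-1} − q_k·t_k, so r_k = a·s_k + b·t_k at every step:
  q = 3: r = 51, s = 1 − 3·0 = 1, t = 0 − 3·1 = -3  (check: 753·1 + 234·(-3) = 51)
  q = 4: r = 30, s = 0 − 4·1 = -4, t = 1 − 4·(-3) = 13  (check: 753·(-4) + 234·13 = 30)
  q = 1: r = 21, s = 1 − 1·(-4) = 5, t = -3 − 1·13 = -16  (check: 753·5 + 234·(-16) = 21)
  q = 1: r = 9, s = -4 − 1·5 = -9, t = 13 − 1·(-16) = 29  (check: 753·(-9) + 234·29 = 9)
  q = 2: r = 3, s = 5 − 2·(-9) = 23, t = -16 − 2·29 = -74  (check: 753·23 + 234·(-74) = 3)
The row with r = 3 (the gcd) gives the Bezout coefficients s = 23, t = -74.
Result: 753 · (23) + 234 · (-74) = 3.

gcd(753, 234) = 3; s = 23, t = -74 (check: 753·23 + 234·(-74) = 3).


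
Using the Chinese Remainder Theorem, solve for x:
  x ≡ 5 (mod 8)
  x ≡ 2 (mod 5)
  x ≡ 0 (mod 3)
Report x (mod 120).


Moduli 8, 5, 3 are pairwise coprime; by CRT there is a unique solution modulo M = 8 · 5 · 3 = 120.
Solve pairwise, accumulating the modulus:
  Start with x ≡ 5 (mod 8).
  Combine with x ≡ 2 (mod 5): since gcd(8, 5) = 1, we get a unique residue mod 40.
    Write x = 5 + 8·t and substitute into x ≡ 2 (mod 5): 8·t ≡ 2 − 5 = -3 (mod 5).
    Reduce coefficients mod 5: 3·t ≡ 2 (mod 5).
    The inverse of 3 mod 5 is 2 (since 3·2 = 6 = 1·5 + 1), so t ≡ 2·2 = 4 ≡ 4 (mod 5).
    Then x = 5 + 8·4 = 37, valid modulo lcm(8, 5) = 40: x ≡ 37 (mod 40).
  Combine with x ≡ 0 (mod 3): since gcd(40, 3) = 1, we get a unique residue mod 120.
    Write x = 37 + 40·t and substitute into x ≡ 0 (mod 3): 40·t ≡ 0 − 37 = -37 (mod 3).
    Reduce coefficients mod 3: 1·t ≡ 2 (mod 3).
    So t ≡ 2 (mod 3).
    Then x = 37 + 40·2 = 117, valid modulo lcm(40, 3) = 120: x ≡ 117 (mod 120).
Verify: 117 mod 8 = 5 ✓, 117 mod 5 = 2 ✓, 117 mod 3 = 0 ✓.

x ≡ 117 (mod 120).


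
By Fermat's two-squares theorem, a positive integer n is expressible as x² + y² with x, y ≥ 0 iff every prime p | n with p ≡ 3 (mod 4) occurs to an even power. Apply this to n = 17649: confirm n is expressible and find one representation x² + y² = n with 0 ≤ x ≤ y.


Step 1: Factor n = 17649 = 3^2 · 37 · 53.
Step 2: Check the mod-4 condition on each prime factor: 3 ≡ 3 (mod 4), exponent 2 (must be even); 37 ≡ 1 (mod 4), exponent 1; 53 ≡ 1 (mod 4), exponent 1.
All primes ≡ 3 (mod 4) appear to even exponent (or don't appear), so by the two-squares theorem n IS expressible as a sum of two squares.
Step 3: Build a representation. Group n = k² · m with k = 3 and m = 37 · 53 = 1961 (a product of primes ≡ 1 (mod 4)); a representation of m scales to one of n via (k·x)² + (k·y)² = k²(x² + y²). Each prime p ≡ 1 (mod 4) is itself a sum of two squares; find a² by testing p − a² for a perfect square:
  37: 37 − 1² = 36 = 6² ⇒ 37 = 1² + 6².
  53: 53 − 1² = 52, 53 − 2² = 49 = 7² ⇒ 53 = 2² + 7².
  Combine using the Brahmagupta–Fibonacci identity (a² + b²)(c² + d²) = (ac − bd)² + (ad + bc)² = (ac + bd)² + (ad − bc)²:
  37 · 53 = 1961: from (1² + 6²)(2² + 7²), take (1·2 − 6·7, 1·7 + 6·2) = (2 − 42, 7 + 12) = (-40, 19); dropping signs (only squares matter) gives (40, 19); check 40² + 19² = 1600 + 361 = 1961 ✓.
  Scale by k = 3: (3·40, 3·19) = (120, 57).
Step 4: Order so x ≤ y and verify: 57² + 120² = 3249 + 14400 = 17649 = n. ✓

n = 17649 = 57² + 120² (one valid representation with x ≤ y).


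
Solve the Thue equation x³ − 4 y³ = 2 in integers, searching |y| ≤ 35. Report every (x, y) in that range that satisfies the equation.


The equation is x³ - 4y³ = 2. For fixed y, x³ = 4·y³ + 2, so a solution requires the RHS to be a perfect cube.
Strategy: iterate y from -35 to 35, compute RHS = 4·y³ + 2, and check whether it is a (positive or negative) perfect cube.
Check small values of y:
  y = 0: RHS = 2 is not a perfect cube.
  y = 1: RHS = 6 is not a perfect cube.
  y = -1: RHS = -2 is not a perfect cube.
  y = 2: RHS = 34 is not a perfect cube.
  y = -2: RHS = -30 is not a perfect cube.
  y = 3: RHS = 110 is not a perfect cube.
  y = -3: RHS = -106 is not a perfect cube.
Continuing the search up to |y| = 35 finds no solutions either.
No (x, y) in the scanned range satisfies the equation.

No integer solutions with |y| ≤ 35.


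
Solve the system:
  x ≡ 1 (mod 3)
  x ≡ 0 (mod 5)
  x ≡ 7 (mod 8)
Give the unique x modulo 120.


Moduli 3, 5, 8 are pairwise coprime; by CRT there is a unique solution modulo M = 3 · 5 · 8 = 120.
Solve pairwise, accumulating the modulus:
  Start with x ≡ 1 (mod 3).
  Combine with x ≡ 0 (mod 5): since gcd(3, 5) = 1, we get a unique residue mod 15.
    Write x = 1 + 3·t and substitute into x ≡ 0 (mod 5): 3·t ≡ 0 − 1 = -1 (mod 5).
    Reduce coefficients mod 5: 3·t ≡ 4 (mod 5).
    The inverse of 3 mod 5 is 2 (since 3·2 = 6 = 1·5 + 1), so t ≡ 2·4 = 8 ≡ 3 (mod 5).
    Then x = 1 + 3·3 = 10, valid modulo lcm(3, 5) = 15: x ≡ 10 (mod 15).
  Combine with x ≡ 7 (mod 8): since gcd(15, 8) = 1, we get a unique residue mod 120.
    Write x = 10 + 15·t and substitute into x ≡ 7 (mod 8): 15·t ≡ 7 − 10 = -3 (mod 8).
    Reduce coefficients mod 8: 7·t ≡ 5 (mod 8).
    The inverse of 7 mod 8 is 7 (since 7·7 = 49 = 6·8 + 1), so t ≡ 7·5 = 35 ≡ 3 (mod 8).
    Then x = 10 + 15·3 = 55, valid modulo lcm(15, 8) = 120: x ≡ 55 (mod 120).
Verify: 55 mod 3 = 1 ✓, 55 mod 5 = 0 ✓, 55 mod 8 = 7 ✓.

x ≡ 55 (mod 120).


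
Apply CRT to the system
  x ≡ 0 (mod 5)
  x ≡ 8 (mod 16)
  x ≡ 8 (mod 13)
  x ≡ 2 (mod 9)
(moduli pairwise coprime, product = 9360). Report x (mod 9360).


Product of moduli M = 5 · 16 · 13 · 9 = 9360.
Merge one congruence at a time:
  Start: x ≡ 0 (mod 5).
  Combine with x ≡ 8 (mod 16); new modulus lcm = 80.
    Write x = 0 + 5·t and substitute into x ≡ 8 (mod 16): 5·t ≡ 8 − 0 = 8 (mod 16).
    The inverse of 5 mod 16 is 13 (since 5·13 = 65 = 4·16 + 1), so t ≡ 13·8 = 104 ≡ 8 (mod 16).
    Then x = 0 + 5·8 = 40, valid modulo lcm(5, 16) = 80: x ≡ 40 (mod 80).
  Combine with x ≡ 8 (mod 13); new modulus lcm = 1040.
    Write x = 40 + 80·t and substitute into x ≡ 8 (mod 13): 80·t ≡ 8 − 40 = -32 (mod 13).
    Reduce coefficients mod 13: 2·t ≡ 7 (mod 13).
    The inverse of 2 mod 13 is 7 (since 2·7 = 14 = 1·13 + 1), so t ≡ 7·7 = 49 ≡ 10 (mod 13).
    Then x = 40 + 80·10 = 840, valid modulo lcm(80, 13) = 1040: x ≡ 840 (mod 1040).
  Combine with x ≡ 2 (mod 9); new modulus lcm = 9360.
    Write x = 840 + 1040·t and substitute into x ≡ 2 (mod 9): 1040·t ≡ 2 − 840 = -838 (mod 9).
    Reduce coefficients mod 9: 5·t ≡ 8 (mod 9).
    The inverse of 5 mod 9 is 2 (since 5·2 = 10 = 1·9 + 1), so t ≡ 2·8 = 16 ≡ 7 (mod 9).
    Then x = 840 + 1040·7 = 8120, valid modulo lcm(1040, 9) = 9360: x ≡ 8120 (mod 9360).
Verify against each original: 8120 mod 5 = 0, 8120 mod 16 = 8, 8120 mod 13 = 8, 8120 mod 9 = 2.

x ≡ 8120 (mod 9360).


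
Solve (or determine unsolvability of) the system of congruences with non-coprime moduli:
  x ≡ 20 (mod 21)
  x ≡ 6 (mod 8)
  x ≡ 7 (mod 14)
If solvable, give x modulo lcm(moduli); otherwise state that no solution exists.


Moduli 21, 8, 14 are not pairwise coprime, so CRT works modulo lcm(m_i) when all pairwise compatibility conditions hold.
Pairwise compatibility: gcd(m_i, m_j) must divide a_i - a_j for every pair.
Merge one congruence at a time:
  Start: x ≡ 20 (mod 21).
  Combine with x ≡ 6 (mod 8): gcd(21, 8) = 1; 6 - 20 = -14, which IS divisible by 1, so compatible.
    Write x = 20 + 21·t and substitute into x ≡ 6 (mod 8): 21·t ≡ 6 − 20 = -14 (mod 8).
    Reduce coefficients mod 8: 5·t ≡ 2 (mod 8).
    The inverse of 5 mod 8 is 5 (since 5·5 = 25 = 3·8 + 1), so t ≡ 5·2 = 10 ≡ 2 (mod 8).
    Then x = 20 + 21·2 = 62, valid modulo lcm(21, 8) = 168: x ≡ 62 (mod 168).
  Combine with x ≡ 7 (mod 14): gcd(168, 14) = 14, and 7 - 62 = -55 is NOT divisible by 14.
    ⇒ system is inconsistent (no integer solution).

No solution (the system is inconsistent).


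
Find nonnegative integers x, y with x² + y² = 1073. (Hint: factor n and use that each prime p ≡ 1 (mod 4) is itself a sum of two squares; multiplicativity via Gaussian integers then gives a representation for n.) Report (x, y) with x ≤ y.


Step 1: Factor n = 1073 = 29 · 37.
Step 2: Check the mod-4 condition on each prime factor: 29 ≡ 1 (mod 4), exponent 1; 37 ≡ 1 (mod 4), exponent 1.
All primes ≡ 3 (mod 4) appear to even exponent (or don't appear), so by the two-squares theorem n IS expressible as a sum of two squares.
Step 3: Build a representation. Here n = 29 · 37 is a product of primes ≡ 1 (mod 4). Each prime p ≡ 1 (mod 4) is itself a sum of two squares; find a² by testing p − a² for a perfect square:
  29: 29 − 1² = 28, 29 − 2² = 25 = 5² ⇒ 29 = 2² + 5².
  37: 37 − 1² = 36 = 6² ⇒ 37 = 1² + 6².
  Combine using the Brahmagupta–Fibonacci identity (a² + b²)(c² + d²) = (ac − bd)² + (ad + bc)² = (ac + bd)² + (ad − bc)²:
  29 · 37 = 1073: from (2² + 5²)(1² + 6²), take (2·1 − 5·6, 2·6 + 5·1) = (2 − 30, 12 + 5) = (-28, 17); dropping signs (only squares matter) gives (28, 17); check 28² + 17² = 784 + 289 = 1073 ✓.
Step 4: Order so x ≤ y and verify: 17² + 28² = 289 + 784 = 1073 = n. ✓

n = 1073 = 17² + 28² (one valid representation with x ≤ y).


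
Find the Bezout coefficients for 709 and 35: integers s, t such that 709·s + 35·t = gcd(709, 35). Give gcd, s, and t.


Euclidean algorithm on (709, 35) — divide until remainder is 0:
  709 = 20 · 35 + 9
  35 = 3 · 9 + 8
  9 = 1 · 8 + 1
  8 = 8 · 1 + 0
gcd(709, 35) = 1.
Track Bezout coefficients alongside the remainders: start with r₀ = 709 = a·1 + b·0 (s = 1, t = 0) and r₁ = 35 = a·0 + b·1 (s = 0, t = 1); each new remainder r_{k+1} = r_{k-1} − q_k·r_k inherits s_{k+1} = s_{k-1} − q_k·s_k, t_{k+1} = t_{k-1} − q_k·t_k, so r_k = a·s_k + b·t_k at every step:
  q = 20: r = 9, s = 1 − 20·0 = 1, t = 0 − 20·1 = -20  (check: 709·1 + 35·(-20) = 9)
  q = 3: r = 8, s = 0 − 3·1 = -3, t = 1 − 3·(-20) = 61  (check: 709·(-3) + 35·61 = 8)
  q = 1: r = 1, s = 1 − 1·(-3) = 4, t = -20 − 1·61 = -81  (check: 709·4 + 35·(-81) = 1)
The row with r = 1 (the gcd) gives the Bezout coefficients s = 4, t = -81.
Result: 709 · (4) + 35 · (-81) = 1.

gcd(709, 35) = 1; s = 4, t = -81 (check: 709·4 + 35·(-81) = 1).


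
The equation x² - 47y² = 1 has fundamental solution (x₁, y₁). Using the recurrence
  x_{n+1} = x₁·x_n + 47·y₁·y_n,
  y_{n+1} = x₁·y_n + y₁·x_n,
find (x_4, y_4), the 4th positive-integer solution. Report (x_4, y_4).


Step 1: Find the fundamental solution (x₁, y₁) of x² - 47y² = 1.
  Expand √47 as a continued fraction. a₀ = ⌊√47⌋ = 6; iterate m_{k+1} = d_k·a_k − m_k, d_{k+1} = (47 − m_{k+1}²)/d_k, a_{k+1} = ⌊(a₀ + m_{k+1})/d_{k+1}⌋ (starting m₀ = 0, d₀ = 1), with convergents p_k = a_k·p_{k-1} + p_{k-2}, q_k = a_k·q_{k-1} + q_{k-2} (p₋₁ = 1, q₋₁ = 0):
  k = 0: a₀ = 6; p₀/q₀ = 6/1; p₀² − 47·q₀² = 36 − 47 = -11.
  k = 1: m = 6, d = 11, a = ⌊(6 + 6)/11⌋ = 1; p/q = (1·6 + 1)/(1·1 + 0) = 7/1; p² − 47·q² = 49 − 47 = 2.
  k = 2: m = 5, d = 2, a = ⌊(6 + 5)/2⌋ = 5; p/q = (5·7 + 6)/(5·1 + 1) = 41/6; p² − 47·q² = 1681 − 1692 = -11.
  k = 3: m = 5, d = 11, a = ⌊(6 + 5)/11⌋ = 1; p/q = (1·41 + 7)/(1·6 + 1) = 48/7; p² − 47·q² = 2304 − 2303 = 1.
  The first convergent with p² − 47·q² = 1 gives the fundamental solution (x₁, y₁) = (48, 7).
Step 2: Apply the recurrence (x_{n+1}, y_{n+1}) = (x₁x_n + 47y₁y_n, x₁y_n + y₁x_n) repeatedly.
  From (x_1, y_1) = (48, 7): x_2 = 48·48 + 47·7·7 = 4607; y_2 = 48·7 + 7·48 = 672.
  From (x_2, y_2) = (4607, 672): x_3 = 48·4607 + 47·7·672 = 442224; y_3 = 48·672 + 7·4607 = 64505.
  From (x_3, y_3) = (442224, 64505): x_4 = 48·442224 + 47·7·64505 = 42448897; y_4 = 48·64505 + 7·442224 = 6191808.
Step 3: Verify x_4² - 47·y_4² = 1801908856516609 - 1801908856516608 = 1 (should be 1). ✓

(x_1, y_1) = (48, 7); (x_4, y_4) = (42448897, 6191808).


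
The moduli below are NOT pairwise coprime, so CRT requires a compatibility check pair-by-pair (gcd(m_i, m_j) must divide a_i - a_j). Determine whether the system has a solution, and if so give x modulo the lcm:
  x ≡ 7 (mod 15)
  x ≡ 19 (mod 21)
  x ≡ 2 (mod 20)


Moduli 15, 21, 20 are not pairwise coprime, so CRT works modulo lcm(m_i) when all pairwise compatibility conditions hold.
Pairwise compatibility: gcd(m_i, m_j) must divide a_i - a_j for every pair.
Merge one congruence at a time:
  Start: x ≡ 7 (mod 15).
  Combine with x ≡ 19 (mod 21): gcd(15, 21) = 3; 19 - 7 = 12, which IS divisible by 3, so compatible.
    Write x = 7 + 15·t and substitute into x ≡ 19 (mod 21): 15·t ≡ 19 − 7 = 12 (mod 21).
    Divide the congruence (and modulus) by g = 3: 5·t ≡ 4 (mod 7).
    The inverse of 5 mod 7 is 3 (since 5·3 = 15 = 2·7 + 1), so t ≡ 3·4 = 12 ≡ 5 (mod 7).
    Then x = 7 + 15·5 = 82, valid modulo lcm(15, 21) = 105: x ≡ 82 (mod 105).
  Combine with x ≡ 2 (mod 20): gcd(105, 20) = 5; 2 - 82 = -80, which IS divisible by 5, so compatible.
    Write x = 82 + 105·t and substitute into x ≡ 2 (mod 20): 105·t ≡ 2 − 82 = -80 (mod 20).
    Divide the congruence (and modulus) by g = 5: 21·t ≡ -16 (mod 4).
    Reduce coefficients mod 4: 1·t ≡ 0 (mod 4).
    So t ≡ 0 (mod 4).
    Then x = 82 + 105·0 = 82, valid modulo lcm(105, 20) = 420: x ≡ 82 (mod 420).
Verify: 82 mod 15 = 7, 82 mod 21 = 19, 82 mod 20 = 2.

x ≡ 82 (mod 420).


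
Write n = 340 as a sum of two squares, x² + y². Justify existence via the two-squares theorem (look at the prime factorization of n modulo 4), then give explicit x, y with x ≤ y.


Step 1: Factor n = 340 = 2^2 · 5 · 17.
Step 2: Check the mod-4 condition on each prime factor: 2 = 2 (special); 5 ≡ 1 (mod 4), exponent 1; 17 ≡ 1 (mod 4), exponent 1.
All primes ≡ 3 (mod 4) appear to even exponent (or don't appear), so by the two-squares theorem n IS expressible as a sum of two squares.
Step 3: Build a representation. Group n = k² · m with k = 2 and m = 5 · 17 = 85 (a product of primes ≡ 1 (mod 4)); a representation of m scales to one of n via (k·x)² + (k·y)² = k²(x² + y²). Each prime p ≡ 1 (mod 4) is itself a sum of two squares; find a² by testing p − a² for a perfect square:
  5: 5 − 1² = 4 = 2² ⇒ 5 = 1² + 2².
  17: 17 − 1² = 16 = 4² ⇒ 17 = 1² + 4².
  Combine using the Brahmagupta–Fibonacci identity (a² + b²)(c² + d²) = (ac − bd)² + (ad + bc)² = (ac + bd)² + (ad − bc)²:
  5 · 17 = 85: from (1² + 2²)(1² + 4²), take (1·1 − 2·4, 1·4 + 2·1) = (1 − 8, 4 + 2) = (-7, 6); dropping signs (only squares matter) gives (7, 6); check 7² + 6² = 49 + 36 = 85 ✓.
  Scale by k = 2: (2·7, 2·6) = (14, 12).
Step 4: Order so x ≤ y and verify: 12² + 14² = 144 + 196 = 340 = n. ✓

n = 340 = 12² + 14² (one valid representation with x ≤ y).


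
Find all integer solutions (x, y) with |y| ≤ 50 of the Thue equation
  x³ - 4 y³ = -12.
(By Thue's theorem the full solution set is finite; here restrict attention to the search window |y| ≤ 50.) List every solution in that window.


The equation is x³ - 4y³ = -12. For fixed y, x³ = 4·y³ − 12, so a solution requires the RHS to be a perfect cube.
Strategy: iterate y from -50 to 50, compute RHS = 4·y³ − 12, and check whether it is a (positive or negative) perfect cube.
Check small values of y:
  y = 0: RHS = -12 is not a perfect cube.
  y = 1: RHS = -8 = (-2)³ ⇒ x = -2 works.
  y = -1: RHS = -16 is not a perfect cube.
  y = 2: RHS = 20 is not a perfect cube.
  y = -2: RHS = -44 is not a perfect cube.
  y = 3: RHS = 96 is not a perfect cube.
  y = -3: RHS = -120 is not a perfect cube.
Continuing, at y = -5: RHS = -512 = (-8)³ ⇒ x = -8 works.
Searching the remaining y in |y| ≤ 50 finds no further solutions.
Collected solutions: (-2, 1), (-8, -5).

Solutions (with |y| ≤ 50): (-2, 1), (-8, -5).


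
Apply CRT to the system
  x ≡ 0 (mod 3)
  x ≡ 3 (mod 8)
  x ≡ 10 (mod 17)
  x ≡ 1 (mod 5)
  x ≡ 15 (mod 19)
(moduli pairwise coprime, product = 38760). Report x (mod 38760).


Product of moduli M = 3 · 8 · 17 · 5 · 19 = 38760.
Merge one congruence at a time:
  Start: x ≡ 0 (mod 3).
  Combine with x ≡ 3 (mod 8); new modulus lcm = 24.
    Write x = 0 + 3·t and substitute into x ≡ 3 (mod 8): 3·t ≡ 3 − 0 = 3 (mod 8).
    The inverse of 3 mod 8 is 3 (since 3·3 = 9 = 1·8 + 1), so t ≡ 3·3 = 9 ≡ 1 (mod 8).
    Then x = 0 + 3·1 = 3, valid modulo lcm(3, 8) = 24: x ≡ 3 (mod 24).
  Combine with x ≡ 10 (mod 17); new modulus lcm = 408.
    Write x = 3 + 24·t and substitute into x ≡ 10 (mod 17): 24·t ≡ 10 − 3 = 7 (mod 17).
    Reduce coefficients mod 17: 7·t ≡ 7 (mod 17).
    The inverse of 7 mod 17 is 5 (since 7·5 = 35 = 2·17 + 1), so t ≡ 5·7 = 35 ≡ 1 (mod 17).
    Then x = 3 + 24·1 = 27, valid modulo lcm(24, 17) = 408: x ≡ 27 (mod 408).
  Combine with x ≡ 1 (mod 5); new modulus lcm = 2040.
    Write x = 27 + 408·t and substitute into x ≡ 1 (mod 5): 408·t ≡ 1 − 27 = -26 (mod 5).
    Reduce coefficients mod 5: 3·t ≡ 4 (mod 5).
    The inverse of 3 mod 5 is 2 (since 3·2 = 6 = 1·5 + 1), so t ≡ 2·4 = 8 ≡ 3 (mod 5).
    Then x = 27 + 408·3 = 1251, valid modulo lcm(408, 5) = 2040: x ≡ 1251 (mod 2040).
  Combine with x ≡ 15 (mod 19); new modulus lcm = 38760.
    Write x = 1251 + 2040·t and substitute into x ≡ 15 (mod 19): 2040·t ≡ 15 − 1251 = -1236 (mod 19).
    Reduce coefficients mod 19: 7·t ≡ 18 (mod 19).
    The inverse of 7 mod 19 is 11 (since 7·11 = 77 = 4·19 + 1), so t ≡ 11·18 = 198 ≡ 8 (mod 19).
    Then x = 1251 + 2040·8 = 17571, valid modulo lcm(2040, 19) = 38760: x ≡ 17571 (mod 38760).
Verify against each original: 17571 mod 3 = 0, 17571 mod 8 = 3, 17571 mod 17 = 10, 17571 mod 5 = 1, 17571 mod 19 = 15.

x ≡ 17571 (mod 38760).


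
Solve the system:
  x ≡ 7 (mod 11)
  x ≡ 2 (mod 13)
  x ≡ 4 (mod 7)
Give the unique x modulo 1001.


Moduli 11, 13, 7 are pairwise coprime; by CRT there is a unique solution modulo M = 11 · 13 · 7 = 1001.
Solve pairwise, accumulating the modulus:
  Start with x ≡ 7 (mod 11).
  Combine with x ≡ 2 (mod 13): since gcd(11, 13) = 1, we get a unique residue mod 143.
    Write x = 7 + 11·t and substitute into x ≡ 2 (mod 13): 11·t ≡ 2 − 7 = -5 (mod 13).
    Reduce coefficients mod 13: 11·t ≡ 8 (mod 13).
    The inverse of 11 mod 13 is 6 (since 11·6 = 66 = 5·13 + 1), so t ≡ 6·8 = 48 ≡ 9 (mod 13).
    Then x = 7 + 11·9 = 106, valid modulo lcm(11, 13) = 143: x ≡ 106 (mod 143).
  Combine with x ≡ 4 (mod 7): since gcd(143, 7) = 1, we get a unique residue mod 1001.
    Write x = 106 + 143·t and substitute into x ≡ 4 (mod 7): 143·t ≡ 4 − 106 = -102 (mod 7).
    Reduce coefficients mod 7: 3·t ≡ 3 (mod 7).
    The inverse of 3 mod 7 is 5 (since 3·5 = 15 = 2·7 + 1), so t ≡ 5·3 = 15 ≡ 1 (mod 7).
    Then x = 106 + 143·1 = 249, valid modulo lcm(143, 7) = 1001: x ≡ 249 (mod 1001).
Verify: 249 mod 11 = 7 ✓, 249 mod 13 = 2 ✓, 249 mod 7 = 4 ✓.

x ≡ 249 (mod 1001).


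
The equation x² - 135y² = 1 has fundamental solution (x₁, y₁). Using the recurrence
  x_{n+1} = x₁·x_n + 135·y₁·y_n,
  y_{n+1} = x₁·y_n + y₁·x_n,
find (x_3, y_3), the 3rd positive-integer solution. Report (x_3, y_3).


Step 1: Find the fundamental solution (x₁, y₁) of x² - 135y² = 1.
  Expand √135 as a continued fraction. a₀ = ⌊√135⌋ = 11; iterate m_{k+1} = d_k·a_k − m_k, d_{k+1} = (135 − m_{k+1}²)/d_k, a_{k+1} = ⌊(a₀ + m_{k+1})/d_{k+1}⌋ (starting m₀ = 0, d₀ = 1), with convergents p_k = a_k·p_{k-1} + p_{k-2}, q_k = a_k·q_{k-1} + q_{k-2} (p₋₁ = 1, q₋₁ = 0):
  k = 0: a₀ = 11; p₀/q₀ = 11/1; p₀² − 135·q₀² = 121 − 135 = -14.
  k = 1: m = 11, d = 14, a = ⌊(11 + 11)/14⌋ = 1; p/q = (1·11 + 1)/(1·1 + 0) = 12/1; p² − 135·q² = 144 − 135 = 9.
  k = 2: m = 3, d = 9, a = ⌊(11 + 3)/9⌋ = 1; p/q = (1·12 + 11)/(1·1 + 1) = 23/2; p² − 135·q² = 529 − 540 = -11.
  k = 3: m = 6, d = 11, a = ⌊(11 + 6)/11⌋ = 1; p/q = (1·23 + 12)/(1·2 + 1) = 35/3; p² − 135·q² = 1225 − 1215 = 10.
  k = 4: m = 5, d = 10, a = ⌊(11 + 5)/10⌋ = 1; p/q = (1·35 + 23)/(1·3 + 2) = 58/5; p² − 135·q² = 3364 − 3375 = -11.
  k = 5: m = 5, d = 11, a = ⌊(11 + 5)/11⌋ = 1; p/q = (1·58 + 35)/(1·5 + 3) = 93/8; p² − 135·q² = 8649 − 8640 = 9.
  k = 6: m = 6, d = 9, a = ⌊(11 + 6)/9⌋ = 1; p/q = (1·93 + 58)/(1·8 + 5) = 151/13; p² − 135·q² = 22801 − 22815 = -14.
  k = 7: m = 3, d = 14, a = ⌊(11 + 3)/14⌋ = 1; p/q = (1·151 + 93)/(1·13 + 8) = 244/21; p² − 135·q² = 59536 − 59535 = 1.
  The first convergent with p² − 135·q² = 1 gives the fundamental solution (x₁, y₁) = (244, 21).
Step 2: Apply the recurrence (x_{n+1}, y_{n+1}) = (x₁x_n + 135y₁y_n, x₁y_n + y₁x_n) repeatedly.
  From (x_1, y_1) = (244, 21): x_2 = 244·244 + 135·21·21 = 119071; y_2 = 244·21 + 21·244 = 10248.
  From (x_2, y_2) = (119071, 10248): x_3 = 244·119071 + 135·21·10248 = 58106404; y_3 = 244·10248 + 21·119071 = 5001003.
Step 3: Verify x_3² - 135·y_3² = 3376354185811216 - 3376354185811215 = 1 (should be 1). ✓

(x_1, y_1) = (244, 21); (x_3, y_3) = (58106404, 5001003).


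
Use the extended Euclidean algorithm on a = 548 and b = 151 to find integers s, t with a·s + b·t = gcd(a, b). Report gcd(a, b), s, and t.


Euclidean algorithm on (548, 151) — divide until remainder is 0:
  548 = 3 · 151 + 95
  151 = 1 · 95 + 56
  95 = 1 · 56 + 39
  56 = 1 · 39 + 17
  39 = 2 · 17 + 5
  17 = 3 · 5 + 2
  5 = 2 · 2 + 1
  2 = 2 · 1 + 0
gcd(548, 151) = 1.
Track Bezout coefficients alongside the remainders: start with r₀ = 548 = a·1 + b·0 (s = 1, t = 0) and r₁ = 151 = a·0 + b·1 (s = 0, t = 1); each new remainder r_{k+1} = r_{k-1} − q_k·r_k inherits s_{k+1} = s_{k-1} − q_k·s_k, t_{k+1} = t_{k-1} − q_k·t_k, so r_k = a·s_k + b·t_k at every step:
  q = 3: r = 95, s = 1 − 3·0 = 1, t = 0 − 3·1 = -3  (check: 548·1 + 151·(-3) = 95)
  q = 1: r = 56, s = 0 − 1·1 = -1, t = 1 − 1·(-3) = 4  (check: 548·(-1) + 151·4 = 56)
  q = 1: r = 39, s = 1 − 1·(-1) = 2, t = -3 − 1·4 = -7  (check: 548·2 + 151·(-7) = 39)
  q = 1: r = 17, s = -1 − 1·2 = -3, t = 4 − 1·(-7) = 11  (check: 548·(-3) + 151·11 = 17)
  q = 2: r = 5, s = 2 − 2·(-3) = 8, t = -7 − 2·11 = -29  (check: 548·8 + 151·(-29) = 5)
  q = 3: r = 2, s = -3 − 3·8 = -27, t = 11 − 3·(-29) = 98  (check: 548·(-27) + 151·98 = 2)
  q = 2: r = 1, s = 8 − 2·(-27) = 62, t = -29 − 2·98 = -225  (check: 548·62 + 151·(-225) = 1)
The row with r = 1 (the gcd) gives the Bezout coefficients s = 62, t = -225.
Result: 548 · (62) + 151 · (-225) = 1.

gcd(548, 151) = 1; s = 62, t = -225 (check: 548·62 + 151·(-225) = 1).
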